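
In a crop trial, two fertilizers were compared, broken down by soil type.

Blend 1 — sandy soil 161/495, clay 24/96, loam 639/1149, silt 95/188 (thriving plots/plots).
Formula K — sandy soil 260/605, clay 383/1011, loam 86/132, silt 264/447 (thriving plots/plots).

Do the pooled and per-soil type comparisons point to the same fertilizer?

No

Sandy soil: Blend 1 161/495 = 32.5%, Formula K 260/605 = 43.0% → Formula K
Clay: Blend 1 24/96 = 25.0%, Formula K 383/1011 = 37.9% → Formula K
Loam: Blend 1 639/1149 = 55.6%, Formula K 86/132 = 65.2% → Formula K
Silt: Blend 1 95/188 = 50.5%, Formula K 264/447 = 59.1% → Formula K
Overall: Blend 1 919/1928 = 47.7%, Formula K 993/2195 = 45.2% → Blend 1
Formula K wins each soil group but Blend 1 wins overall — the comparison reverses. Formula K's plots skew toward clay, which has a lower base rate.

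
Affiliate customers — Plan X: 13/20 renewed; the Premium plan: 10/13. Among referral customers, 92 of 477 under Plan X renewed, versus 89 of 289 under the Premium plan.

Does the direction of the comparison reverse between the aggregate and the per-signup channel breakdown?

No

Affiliate: Plan X 13/20 = 65.0%, the Premium plan 10/13 = 76.9% → the Premium plan
Referral: Plan X 92/477 = 19.3%, the Premium plan 89/289 = 30.8% → the Premium plan
Overall: Plan X 105/497 = 21.1%, the Premium plan 99/302 = 32.8% → the Premium plan
The Premium plan wins overall and in every signup group — no reversal.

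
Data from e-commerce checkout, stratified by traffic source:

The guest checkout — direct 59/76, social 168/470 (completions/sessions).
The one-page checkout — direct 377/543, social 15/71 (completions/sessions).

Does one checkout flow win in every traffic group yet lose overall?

Direct: the guest checkout 59/76 = 77.6%, the one-page checkout 377/543 = 69.4% → the guest checkout
Social: the guest checkout 168/470 = 35.7%, the one-page checkout 15/71 = 21.1% → the guest checkout
Overall: the guest checkout 227/546 = 41.6%, the one-page checkout 392/614 = 63.8% → the one-page checkout
The guest checkout wins each traffic group but the one-page checkout wins overall — the comparison reverses. The guest checkout's sessions skew toward social, which has a lower base rate.

Yes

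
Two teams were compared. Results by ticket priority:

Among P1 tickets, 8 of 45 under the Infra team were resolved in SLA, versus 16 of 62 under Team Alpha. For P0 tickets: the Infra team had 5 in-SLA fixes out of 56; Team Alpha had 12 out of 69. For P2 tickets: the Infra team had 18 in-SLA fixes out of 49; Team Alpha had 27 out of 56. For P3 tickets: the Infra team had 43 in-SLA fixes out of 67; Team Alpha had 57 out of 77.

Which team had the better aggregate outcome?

Team Alpha

P1: the Infra team 8/45 = 17.8%, Team Alpha 16/62 = 25.8% → Team Alpha
P0: the Infra team 5/56 = 8.9%, Team Alpha 12/69 = 17.4% → Team Alpha
P2: the Infra team 18/49 = 36.7%, Team Alpha 27/56 = 48.2% → Team Alpha
P3: the Infra team 43/67 = 64.2%, Team Alpha 57/77 = 74.0% → Team Alpha
Overall: the Infra team 74/217 = 34.1%, Team Alpha 112/264 = 42.4% → Team Alpha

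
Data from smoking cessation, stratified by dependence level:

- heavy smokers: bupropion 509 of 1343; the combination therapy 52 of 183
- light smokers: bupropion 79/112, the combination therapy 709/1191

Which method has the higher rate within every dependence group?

bupropion

Heavy smokers: bupropion 509/1343 = 37.9%, the combination therapy 52/183 = 28.4% → bupropion
Light smokers: bupropion 79/112 = 70.5%, the combination therapy 709/1191 = 59.5% → bupropion
Bupropion has the higher rate in both groups.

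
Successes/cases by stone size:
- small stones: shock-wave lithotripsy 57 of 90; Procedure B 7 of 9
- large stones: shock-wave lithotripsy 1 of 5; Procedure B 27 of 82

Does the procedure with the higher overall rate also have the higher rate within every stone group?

No

Small stones: shock-wave lithotripsy 57/90 = 63.3%, Procedure B 7/9 = 77.8% → Procedure B
Large stones: shock-wave lithotripsy 1/5 = 20.0%, Procedure B 27/82 = 32.9% → Procedure B
Overall: shock-wave lithotripsy 58/95 = 61.1%, Procedure B 34/91 = 37.4% → shock-wave lithotripsy
Procedure B wins each stone group but shock-wave lithotripsy wins overall — the comparison reverses. Procedure B's cases skew toward large stones, which has a lower base rate.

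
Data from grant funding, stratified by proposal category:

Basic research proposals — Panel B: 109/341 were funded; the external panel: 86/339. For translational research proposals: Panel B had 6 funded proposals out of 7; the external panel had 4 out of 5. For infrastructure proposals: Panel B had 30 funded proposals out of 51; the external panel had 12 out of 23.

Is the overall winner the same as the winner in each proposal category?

Yes

Basic research: Panel B 109/341 = 32.0%, the external panel 86/339 = 25.4% → Panel B
Translational research: Panel B 6/7 = 85.7%, the external panel 4/5 = 80.0% → Panel B
Infrastructure: Panel B 30/51 = 58.8%, the external panel 12/23 = 52.2% → Panel B
Overall: Panel B 145/399 = 36.3%, the external panel 102/367 = 27.8% → Panel B
Panel B wins overall and in every proposal group — no reversal.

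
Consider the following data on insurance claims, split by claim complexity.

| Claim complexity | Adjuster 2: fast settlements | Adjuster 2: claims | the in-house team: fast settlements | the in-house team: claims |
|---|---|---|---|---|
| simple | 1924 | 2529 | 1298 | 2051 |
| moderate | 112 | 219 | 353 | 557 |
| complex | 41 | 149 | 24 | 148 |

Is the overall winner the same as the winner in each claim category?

No

Simple: Adjuster 2 1924/2529 = 76.1%, the in-house team 1298/2051 = 63.3% → Adjuster 2
Moderate: Adjuster 2 112/219 = 51.1%, the in-house team 353/557 = 63.4% → the in-house team
Complex: Adjuster 2 41/149 = 27.5%, the in-house team 24/148 = 16.2% → Adjuster 2
Overall: Adjuster 2 2077/2897 = 71.7%, the in-house team 1675/2756 = 60.8% → Adjuster 2
Neither sweeps: Adjuster 2 wins 2 of 3 groups, the in-house team wins 1. Adjuster 2 wins overall but not every group — no Simpson reversal.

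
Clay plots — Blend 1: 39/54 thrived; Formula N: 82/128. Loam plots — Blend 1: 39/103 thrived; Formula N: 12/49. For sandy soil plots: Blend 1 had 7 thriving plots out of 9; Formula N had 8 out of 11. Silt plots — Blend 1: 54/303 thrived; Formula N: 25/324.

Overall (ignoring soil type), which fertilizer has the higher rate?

Clay: Blend 1 39/54 = 72.2%, Formula N 82/128 = 64.1% → Blend 1
Loam: Blend 1 39/103 = 37.9%, Formula N 12/49 = 24.5% → Blend 1
Sandy soil: Blend 1 7/9 = 77.8%, Formula N 8/11 = 72.7% → Blend 1
Silt: Blend 1 54/303 = 17.8%, Formula N 25/324 = 7.7% → Blend 1
Overall: Blend 1 139/469 = 29.6%, Formula N 127/512 = 24.8% → Blend 1

Blend 1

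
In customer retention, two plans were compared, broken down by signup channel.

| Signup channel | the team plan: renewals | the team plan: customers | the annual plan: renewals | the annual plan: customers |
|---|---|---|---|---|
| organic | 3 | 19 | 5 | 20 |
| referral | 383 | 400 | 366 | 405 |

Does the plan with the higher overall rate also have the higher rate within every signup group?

No

Organic: the team plan 3/19 = 15.8%, the annual plan 5/20 = 25.0% → the annual plan
Referral: the team plan 383/400 = 95.8%, the annual plan 366/405 = 90.4% → the team plan
Overall: the team plan 386/419 = 92.1%, the annual plan 371/425 = 87.3% → the team plan
Neither sweeps: the team plan wins 1 of 2 groups, the annual plan wins 1. The team plan wins overall but not every group — no Simpson reversal.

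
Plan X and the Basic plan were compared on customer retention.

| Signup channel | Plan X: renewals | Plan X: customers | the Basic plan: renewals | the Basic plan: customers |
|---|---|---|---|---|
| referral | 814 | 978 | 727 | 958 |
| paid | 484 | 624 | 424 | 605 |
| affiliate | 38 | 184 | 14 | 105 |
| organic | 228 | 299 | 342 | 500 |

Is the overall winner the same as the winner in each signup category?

Yes

Referral: Plan X 814/978 = 83.2%, the Basic plan 727/958 = 75.9% → Plan X
Paid: Plan X 484/624 = 77.6%, the Basic plan 424/605 = 70.1% → Plan X
Affiliate: Plan X 38/184 = 20.7%, the Basic plan 14/105 = 13.3% → Plan X
Organic: Plan X 228/299 = 76.3%, the Basic plan 342/500 = 68.4% → Plan X
Overall: Plan X 1564/2085 = 75.0%, the Basic plan 1507/2168 = 69.5% → Plan X
Plan X wins overall and in every signup group — no reversal.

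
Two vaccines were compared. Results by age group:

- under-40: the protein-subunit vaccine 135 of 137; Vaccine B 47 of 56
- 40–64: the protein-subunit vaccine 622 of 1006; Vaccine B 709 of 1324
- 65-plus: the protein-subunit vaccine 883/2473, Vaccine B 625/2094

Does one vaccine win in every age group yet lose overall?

Under-40: the protein-subunit vaccine 135/137 = 98.5%, Vaccine B 47/56 = 83.9% → the protein-subunit vaccine
40–64: the protein-subunit vaccine 622/1006 = 61.8%, Vaccine B 709/1324 = 53.5% → the protein-subunit vaccine
65-plus: the protein-subunit vaccine 883/2473 = 35.7%, Vaccine B 625/2094 = 29.8% → the protein-subunit vaccine
Overall: the protein-subunit vaccine 1640/3616 = 45.4%, Vaccine B 1381/3474 = 39.8% → the protein-subunit vaccine
The protein-subunit vaccine wins overall and in every age group — no reversal.

No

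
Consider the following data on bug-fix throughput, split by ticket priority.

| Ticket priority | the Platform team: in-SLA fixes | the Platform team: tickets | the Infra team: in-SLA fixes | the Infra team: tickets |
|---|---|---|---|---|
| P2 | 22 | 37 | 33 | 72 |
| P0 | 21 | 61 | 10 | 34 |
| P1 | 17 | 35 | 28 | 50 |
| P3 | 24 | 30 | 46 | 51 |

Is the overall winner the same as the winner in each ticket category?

P2: the Platform team 22/37 = 59.5%, the Infra team 33/72 = 45.8% → the Platform team
P0: the Platform team 21/61 = 34.4%, the Infra team 10/34 = 29.4% → the Platform team
P1: the Platform team 17/35 = 48.6%, the Infra team 28/50 = 56.0% → the Infra team
P3: the Platform team 24/30 = 80.0%, the Infra team 46/51 = 90.2% → the Infra team
Overall: the Platform team 84/163 = 51.5%, the Infra team 117/207 = 56.5% → the Infra team
Neither sweeps: the Platform team wins 2 of 4 groups, the Infra team wins 2. The Infra team wins overall but not every group — no Simpson reversal.

No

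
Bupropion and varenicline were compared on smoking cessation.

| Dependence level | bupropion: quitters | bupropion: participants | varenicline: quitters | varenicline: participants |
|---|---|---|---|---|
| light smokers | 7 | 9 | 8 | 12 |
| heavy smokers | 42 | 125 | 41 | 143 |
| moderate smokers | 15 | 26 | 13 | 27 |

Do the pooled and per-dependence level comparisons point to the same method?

Light smokers: bupropion 7/9 = 77.8%, varenicline 8/12 = 66.7% → bupropion
Heavy smokers: bupropion 42/125 = 33.6%, varenicline 41/143 = 28.7% → bupropion
Moderate smokers: bupropion 15/26 = 57.7%, varenicline 13/27 = 48.1% → bupropion
Overall: bupropion 64/160 = 40.0%, varenicline 62/182 = 34.1% → bupropion
Bupropion wins overall and in every dependence group — no reversal.

Yes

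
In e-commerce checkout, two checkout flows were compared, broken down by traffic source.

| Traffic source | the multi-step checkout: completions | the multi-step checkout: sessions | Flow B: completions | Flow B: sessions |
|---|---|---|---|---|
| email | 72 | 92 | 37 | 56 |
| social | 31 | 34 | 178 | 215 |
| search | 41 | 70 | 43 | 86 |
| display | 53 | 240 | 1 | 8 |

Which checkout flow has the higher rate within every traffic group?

Email: the multi-step checkout 72/92 = 78.3%, Flow B 37/56 = 66.1% → the multi-step checkout
Social: the multi-step checkout 31/34 = 91.2%, Flow B 178/215 = 82.8% → the multi-step checkout
Search: the multi-step checkout 41/70 = 58.6%, Flow B 43/86 = 50.0% → the multi-step checkout
Display: the multi-step checkout 53/240 = 22.1%, Flow B 1/8 = 12.5% → the multi-step checkout
The multi-step checkout has the higher rate in all 4 groups.

the multi-step checkout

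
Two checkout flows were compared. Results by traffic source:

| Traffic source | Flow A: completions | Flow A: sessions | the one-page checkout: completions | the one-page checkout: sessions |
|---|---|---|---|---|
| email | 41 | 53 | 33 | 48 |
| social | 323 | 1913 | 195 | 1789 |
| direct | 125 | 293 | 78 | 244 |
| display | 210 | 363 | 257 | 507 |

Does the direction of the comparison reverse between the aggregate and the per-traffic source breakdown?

Email: Flow A 41/53 = 77.4%, the one-page checkout 33/48 = 68.8% → Flow A
Social: Flow A 323/1913 = 16.9%, the one-page checkout 195/1789 = 10.9% → Flow A
Direct: Flow A 125/293 = 42.7%, the one-page checkout 78/244 = 32.0% → Flow A
Display: Flow A 210/363 = 57.9%, the one-page checkout 257/507 = 50.7% → Flow A
Overall: Flow A 699/2622 = 26.7%, the one-page checkout 563/2588 = 21.8% → Flow A
Flow A wins overall and in every traffic group — no reversal.

No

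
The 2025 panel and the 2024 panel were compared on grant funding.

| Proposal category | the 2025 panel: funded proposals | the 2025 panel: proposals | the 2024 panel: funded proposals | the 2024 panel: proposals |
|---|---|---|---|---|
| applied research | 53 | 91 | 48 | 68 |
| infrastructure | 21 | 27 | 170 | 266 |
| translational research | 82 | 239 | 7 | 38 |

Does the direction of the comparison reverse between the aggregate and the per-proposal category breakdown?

No

Applied research: the 2025 panel 53/91 = 58.2%, the 2024 panel 48/68 = 70.6% → the 2024 panel
Infrastructure: the 2025 panel 21/27 = 77.8%, the 2024 panel 170/266 = 63.9% → the 2025 panel
Translational research: the 2025 panel 82/239 = 34.3%, the 2024 panel 7/38 = 18.4% → the 2025 panel
Overall: the 2025 panel 156/357 = 43.7%, the 2024 panel 225/372 = 60.5% → the 2024 panel
Neither sweeps: the 2025 panel wins 2 of 3 groups, the 2024 panel wins 1. The 2024 panel wins overall but not every group — no Simpson reversal.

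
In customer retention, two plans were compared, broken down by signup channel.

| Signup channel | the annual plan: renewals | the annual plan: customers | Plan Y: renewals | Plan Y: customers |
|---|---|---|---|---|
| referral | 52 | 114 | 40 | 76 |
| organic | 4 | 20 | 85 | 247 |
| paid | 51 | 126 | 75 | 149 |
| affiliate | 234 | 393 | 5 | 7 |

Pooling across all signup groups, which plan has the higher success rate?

the annual plan

Referral: the annual plan 52/114 = 45.6%, Plan Y 40/76 = 52.6% → Plan Y
Organic: the annual plan 4/20 = 20.0%, Plan Y 85/247 = 34.4% → Plan Y
Paid: the annual plan 51/126 = 40.5%, Plan Y 75/149 = 50.3% → Plan Y
Affiliate: the annual plan 234/393 = 59.5%, Plan Y 5/7 = 71.4% → Plan Y
Overall: the annual plan 341/653 = 52.2%, Plan Y 205/479 = 42.8% → the annual plan
(Plan Y wins every signup group but the annual plan wins overall — Plan Y's customers skew toward the low-rate organic group.)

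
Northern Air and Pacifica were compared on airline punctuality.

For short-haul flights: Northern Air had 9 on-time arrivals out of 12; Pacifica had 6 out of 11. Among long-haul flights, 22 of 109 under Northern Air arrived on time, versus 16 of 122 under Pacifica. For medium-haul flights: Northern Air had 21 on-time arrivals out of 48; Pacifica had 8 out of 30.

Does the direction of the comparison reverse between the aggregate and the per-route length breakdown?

Short-haul: Northern Air 9/12 = 75.0%, Pacifica 6/11 = 54.5% → Northern Air
Long-haul: Northern Air 22/109 = 20.2%, Pacifica 16/122 = 13.1% → Northern Air
Medium-haul: Northern Air 21/48 = 43.8%, Pacifica 8/30 = 26.7% → Northern Air
Overall: Northern Air 52/169 = 30.8%, Pacifica 30/163 = 18.4% → Northern Air
Northern Air wins overall and in every route group — no reversal.

No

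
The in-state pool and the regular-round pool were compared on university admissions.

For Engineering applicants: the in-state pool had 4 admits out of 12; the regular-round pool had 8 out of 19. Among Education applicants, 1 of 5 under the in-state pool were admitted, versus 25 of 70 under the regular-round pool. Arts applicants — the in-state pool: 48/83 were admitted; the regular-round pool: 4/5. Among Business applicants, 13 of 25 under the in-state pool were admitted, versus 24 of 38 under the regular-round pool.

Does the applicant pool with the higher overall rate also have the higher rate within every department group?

No

Engineering: the in-state pool 4/12 = 33.3%, the regular-round pool 8/19 = 42.1% → the regular-round pool
Education: the in-state pool 1/5 = 20.0%, the regular-round pool 25/70 = 35.7% → the regular-round pool
Arts: the in-state pool 48/83 = 57.8%, the regular-round pool 4/5 = 80.0% → the regular-round pool
Business: the in-state pool 13/25 = 52.0%, the regular-round pool 24/38 = 63.2% → the regular-round pool
Overall: the in-state pool 66/125 = 52.8%, the regular-round pool 61/132 = 46.2% → the in-state pool
The regular-round pool wins each department group but the in-state pool wins overall — the comparison reverses. The regular-round pool's applicants skew toward Education, which has a lower base rate.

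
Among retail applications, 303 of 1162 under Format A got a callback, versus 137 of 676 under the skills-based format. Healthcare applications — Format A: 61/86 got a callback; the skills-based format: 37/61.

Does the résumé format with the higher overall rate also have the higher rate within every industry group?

Retail: Format A 303/1162 = 26.1%, the skills-based format 137/676 = 20.3% → Format A
Healthcare: Format A 61/86 = 70.9%, the skills-based format 37/61 = 60.7% → Format A
Overall: Format A 364/1248 = 29.2%, the skills-based format 174/737 = 23.6% → Format A
Format A wins overall and in every industry group — no reversal.

Yes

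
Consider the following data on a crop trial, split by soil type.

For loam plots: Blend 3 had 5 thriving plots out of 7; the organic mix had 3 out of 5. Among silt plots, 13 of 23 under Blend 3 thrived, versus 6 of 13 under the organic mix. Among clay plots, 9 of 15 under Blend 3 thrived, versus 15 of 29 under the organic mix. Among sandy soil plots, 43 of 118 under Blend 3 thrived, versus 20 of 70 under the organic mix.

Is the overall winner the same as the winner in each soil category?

Loam: Blend 3 5/7 = 71.4%, the organic mix 3/5 = 60.0% → Blend 3
Silt: Blend 3 13/23 = 56.5%, the organic mix 6/13 = 46.2% → Blend 3
Clay: Blend 3 9/15 = 60.0%, the organic mix 15/29 = 51.7% → Blend 3
Sandy soil: Blend 3 43/118 = 36.4%, the organic mix 20/70 = 28.6% → Blend 3
Overall: Blend 3 70/163 = 42.9%, the organic mix 44/117 = 37.6% → Blend 3
Blend 3 wins overall and in every soil group — no reversal.

Yes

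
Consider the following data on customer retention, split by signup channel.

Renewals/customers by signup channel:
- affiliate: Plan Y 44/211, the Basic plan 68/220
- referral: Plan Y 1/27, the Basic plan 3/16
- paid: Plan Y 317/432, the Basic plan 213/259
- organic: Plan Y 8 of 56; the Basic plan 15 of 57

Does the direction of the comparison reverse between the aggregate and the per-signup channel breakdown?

No

Affiliate: Plan Y 44/211 = 20.9%, the Basic plan 68/220 = 30.9% → the Basic plan
Referral: Plan Y 1/27 = 3.7%, the Basic plan 3/16 = 18.8% → the Basic plan
Paid: Plan Y 317/432 = 73.4%, the Basic plan 213/259 = 82.2% → the Basic plan
Organic: Plan Y 8/56 = 14.3%, the Basic plan 15/57 = 26.3% → the Basic plan
Overall: Plan Y 370/726 = 51.0%, the Basic plan 299/552 = 54.2% → the Basic plan
The Basic plan wins overall and in every signup group — no reversal.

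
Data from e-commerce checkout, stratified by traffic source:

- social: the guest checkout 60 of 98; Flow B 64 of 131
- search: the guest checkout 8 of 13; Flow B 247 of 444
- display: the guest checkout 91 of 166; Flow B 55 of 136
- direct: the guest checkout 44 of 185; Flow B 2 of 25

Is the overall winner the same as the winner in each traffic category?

Social: the guest checkout 60/98 = 61.2%, Flow B 64/131 = 48.9% → the guest checkout
Search: the guest checkout 8/13 = 61.5%, Flow B 247/444 = 55.6% → the guest checkout
Display: the guest checkout 91/166 = 54.8%, Flow B 55/136 = 40.4% → the guest checkout
Direct: the guest checkout 44/185 = 23.8%, Flow B 2/25 = 8.0% → the guest checkout
Overall: the guest checkout 203/462 = 43.9%, Flow B 368/736 = 50.0% → Flow B
The guest checkout wins each traffic group but Flow B wins overall — the comparison reverses. The guest checkout's sessions skew toward direct, which has a lower base rate.

No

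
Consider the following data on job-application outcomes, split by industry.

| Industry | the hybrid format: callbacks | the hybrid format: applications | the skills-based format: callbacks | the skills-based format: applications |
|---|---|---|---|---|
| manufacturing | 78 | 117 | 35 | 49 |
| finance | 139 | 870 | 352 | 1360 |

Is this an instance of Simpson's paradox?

Manufacturing: the hybrid format 78/117 = 66.7%, the skills-based format 35/49 = 71.4% → the skills-based format
Finance: the hybrid format 139/870 = 16.0%, the skills-based format 352/1360 = 25.9% → the skills-based format
Overall: the hybrid format 217/987 = 22.0%, the skills-based format 387/1409 = 27.5% → the skills-based format
The skills-based format wins overall and in every industry group — no reversal.

No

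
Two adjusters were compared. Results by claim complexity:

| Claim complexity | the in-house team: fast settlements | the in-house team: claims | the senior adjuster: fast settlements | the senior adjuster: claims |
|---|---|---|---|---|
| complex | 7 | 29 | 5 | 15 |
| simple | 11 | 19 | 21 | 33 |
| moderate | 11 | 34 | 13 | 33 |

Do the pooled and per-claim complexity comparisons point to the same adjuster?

Complex: the in-house team 7/29 = 24.1%, the senior adjuster 5/15 = 33.3% → the senior adjuster
Simple: the in-house team 11/19 = 57.9%, the senior adjuster 21/33 = 63.6% → the senior adjuster
Moderate: the in-house team 11/34 = 32.4%, the senior adjuster 13/33 = 39.4% → the senior adjuster
Overall: the in-house team 29/82 = 35.4%, the senior adjuster 39/81 = 48.1% → the senior adjuster
The senior adjuster wins overall and in every claim group — no reversal.

Yes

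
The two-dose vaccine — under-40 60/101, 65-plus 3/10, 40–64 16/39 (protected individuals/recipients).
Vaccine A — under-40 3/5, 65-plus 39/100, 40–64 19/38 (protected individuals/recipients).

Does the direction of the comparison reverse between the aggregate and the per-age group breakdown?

Under-40: the two-dose vaccine 60/101 = 59.4%, Vaccine A 3/5 = 60.0% → Vaccine A
65-plus: the two-dose vaccine 3/10 = 30.0%, Vaccine A 39/100 = 39.0% → Vaccine A
40–64: the two-dose vaccine 16/39 = 41.0%, Vaccine A 19/38 = 50.0% → Vaccine A
Overall: the two-dose vaccine 79/150 = 52.7%, Vaccine A 61/143 = 42.7% → the two-dose vaccine
Vaccine A wins each age group but the two-dose vaccine wins overall — the comparison reverses. Vaccine A's recipients skew toward 65-plus, which has a lower base rate.

Yes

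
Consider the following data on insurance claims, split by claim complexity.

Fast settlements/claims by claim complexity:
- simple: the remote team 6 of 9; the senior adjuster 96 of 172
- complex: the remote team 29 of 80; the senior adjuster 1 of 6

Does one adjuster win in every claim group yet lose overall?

Simple: the remote team 6/9 = 66.7%, the senior adjuster 96/172 = 55.8% → the remote team
Complex: the remote team 29/80 = 36.2%, the senior adjuster 1/6 = 16.7% → the remote team
Overall: the remote team 35/89 = 39.3%, the senior adjuster 97/178 = 54.5% → the senior adjuster
The remote team wins each claim group but the senior adjuster wins overall — the comparison reverses. The remote team's claims skew toward complex, which has a lower base rate.

Yes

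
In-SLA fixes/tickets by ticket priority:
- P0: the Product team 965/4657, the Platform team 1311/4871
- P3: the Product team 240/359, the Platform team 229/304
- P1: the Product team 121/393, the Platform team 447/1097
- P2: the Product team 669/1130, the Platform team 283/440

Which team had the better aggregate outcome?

the Platform team

P0: the Product team 965/4657 = 20.7%, the Platform team 1311/4871 = 26.9% → the Platform team
P3: the Product team 240/359 = 66.9%, the Platform team 229/304 = 75.3% → the Platform team
P1: the Product team 121/393 = 30.8%, the Platform team 447/1097 = 40.7% → the Platform team
P2: the Product team 669/1130 = 59.2%, the Platform team 283/440 = 64.3% → the Platform team
Overall: the Product team 1995/6539 = 30.5%, the Platform team 2270/6712 = 33.8% → the Platform team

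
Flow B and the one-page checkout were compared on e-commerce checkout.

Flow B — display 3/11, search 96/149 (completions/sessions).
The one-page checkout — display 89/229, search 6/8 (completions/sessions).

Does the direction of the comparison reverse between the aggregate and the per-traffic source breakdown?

Display: Flow B 3/11 = 27.3%, the one-page checkout 89/229 = 38.9% → the one-page checkout
Search: Flow B 96/149 = 64.4%, the one-page checkout 6/8 = 75.0% → the one-page checkout
Overall: Flow B 99/160 = 61.9%, the one-page checkout 95/237 = 40.1% → Flow B
The one-page checkout wins each traffic group but Flow B wins overall — the comparison reverses. The one-page checkout's sessions skew toward display, which has a lower base rate.

Yes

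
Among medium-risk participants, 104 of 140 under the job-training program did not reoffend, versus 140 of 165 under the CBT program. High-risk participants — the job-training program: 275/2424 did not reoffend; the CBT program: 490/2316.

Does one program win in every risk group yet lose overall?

No

Medium-risk: the job-training program 104/140 = 74.3%, the CBT program 140/165 = 84.8% → the CBT program
High-risk: the job-training program 275/2424 = 11.3%, the CBT program 490/2316 = 21.2% → the CBT program
Overall: the job-training program 379/2564 = 14.8%, the CBT program 630/2481 = 25.4% → the CBT program
The CBT program wins overall and in every risk group — no reversal.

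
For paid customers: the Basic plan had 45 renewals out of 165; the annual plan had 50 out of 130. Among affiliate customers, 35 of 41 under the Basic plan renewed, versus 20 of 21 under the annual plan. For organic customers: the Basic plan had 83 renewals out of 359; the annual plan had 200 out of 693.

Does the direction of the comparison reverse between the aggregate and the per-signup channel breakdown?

No

Paid: the Basic plan 45/165 = 27.3%, the annual plan 50/130 = 38.5% → the annual plan
Affiliate: the Basic plan 35/41 = 85.4%, the annual plan 20/21 = 95.2% → the annual plan
Organic: the Basic plan 83/359 = 23.1%, the annual plan 200/693 = 28.9% → the annual plan
Overall: the Basic plan 163/565 = 28.8%, the annual plan 270/844 = 32.0% → the annual plan
The annual plan wins overall and in every signup group — no reversal.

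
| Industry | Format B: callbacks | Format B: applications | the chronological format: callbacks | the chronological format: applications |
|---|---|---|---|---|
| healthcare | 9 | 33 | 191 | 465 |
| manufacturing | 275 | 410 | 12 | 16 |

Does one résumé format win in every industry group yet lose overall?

Healthcare: Format B 9/33 = 27.3%, the chronological format 191/465 = 41.1% → the chronological format
Manufacturing: Format B 275/410 = 67.1%, the chronological format 12/16 = 75.0% → the chronological format
Overall: Format B 284/443 = 64.1%, the chronological format 203/481 = 42.2% → Format B
The chronological format wins each industry group but Format B wins overall — the comparison reverses. The chronological format's applications skew toward healthcare, which has a lower base rate.

Yes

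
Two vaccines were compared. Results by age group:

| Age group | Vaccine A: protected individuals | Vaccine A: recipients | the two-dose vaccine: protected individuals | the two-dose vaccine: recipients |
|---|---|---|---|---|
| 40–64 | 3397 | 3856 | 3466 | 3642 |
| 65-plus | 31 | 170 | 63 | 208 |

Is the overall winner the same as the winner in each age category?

Yes

40–64: Vaccine A 3397/3856 = 88.1%, the two-dose vaccine 3466/3642 = 95.2% → the two-dose vaccine
65-plus: Vaccine A 31/170 = 18.2%, the two-dose vaccine 63/208 = 30.3% → the two-dose vaccine
Overall: Vaccine A 3428/4026 = 85.1%, the two-dose vaccine 3529/3850 = 91.7% → the two-dose vaccine
The two-dose vaccine wins overall and in every age group — no reversal.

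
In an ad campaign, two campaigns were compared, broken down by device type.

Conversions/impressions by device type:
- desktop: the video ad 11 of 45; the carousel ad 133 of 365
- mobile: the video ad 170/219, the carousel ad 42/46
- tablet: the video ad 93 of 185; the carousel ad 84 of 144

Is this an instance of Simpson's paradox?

Desktop: the video ad 11/45 = 24.4%, the carousel ad 133/365 = 36.4% → the carousel ad
Mobile: the video ad 170/219 = 77.6%, the carousel ad 42/46 = 91.3% → the carousel ad
Tablet: the video ad 93/185 = 50.3%, the carousel ad 84/144 = 58.3% → the carousel ad
Overall: the video ad 274/449 = 61.0%, the carousel ad 259/555 = 46.7% → the video ad
The carousel ad wins each device group but the video ad wins overall — the comparison reverses. The carousel ad's impressions skew toward desktop, which has a lower base rate.

Yes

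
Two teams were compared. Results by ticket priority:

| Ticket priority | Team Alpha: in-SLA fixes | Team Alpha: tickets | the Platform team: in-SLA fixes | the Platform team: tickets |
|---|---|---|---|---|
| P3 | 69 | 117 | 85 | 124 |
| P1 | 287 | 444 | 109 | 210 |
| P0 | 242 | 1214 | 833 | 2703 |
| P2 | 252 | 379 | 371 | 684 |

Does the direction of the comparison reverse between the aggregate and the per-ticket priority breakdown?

P3: Team Alpha 69/117 = 59.0%, the Platform team 85/124 = 68.5% → the Platform team
P1: Team Alpha 287/444 = 64.6%, the Platform team 109/210 = 51.9% → Team Alpha
P0: Team Alpha 242/1214 = 19.9%, the Platform team 833/2703 = 30.8% → the Platform team
P2: Team Alpha 252/379 = 66.5%, the Platform team 371/684 = 54.2% → Team Alpha
Overall: Team Alpha 850/2154 = 39.5%, the Platform team 1398/3721 = 37.6% → Team Alpha
Neither sweeps: Team Alpha wins 2 of 4 groups, the Platform team wins 2. Team Alpha wins overall but not every group — no Simpson reversal.

No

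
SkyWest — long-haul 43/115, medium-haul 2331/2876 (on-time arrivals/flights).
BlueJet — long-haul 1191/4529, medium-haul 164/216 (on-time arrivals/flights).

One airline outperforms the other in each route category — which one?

Long-haul: SkyWest 43/115 = 37.4%, BlueJet 1191/4529 = 26.3% → SkyWest
Medium-haul: SkyWest 2331/2876 = 81.1%, BlueJet 164/216 = 75.9% → SkyWest
SkyWest has the higher rate in both groups.

SkyWest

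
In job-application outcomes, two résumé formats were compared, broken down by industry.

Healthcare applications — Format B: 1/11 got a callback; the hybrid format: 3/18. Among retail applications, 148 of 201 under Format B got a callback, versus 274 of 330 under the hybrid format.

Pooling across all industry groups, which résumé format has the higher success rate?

Healthcare: Format B 1/11 = 9.1%, the hybrid format 3/18 = 16.7% → the hybrid format
Retail: Format B 148/201 = 73.6%, the hybrid format 274/330 = 83.0% → the hybrid format
Overall: Format B 149/212 = 70.3%, the hybrid format 277/348 = 79.6% → the hybrid format

the hybrid format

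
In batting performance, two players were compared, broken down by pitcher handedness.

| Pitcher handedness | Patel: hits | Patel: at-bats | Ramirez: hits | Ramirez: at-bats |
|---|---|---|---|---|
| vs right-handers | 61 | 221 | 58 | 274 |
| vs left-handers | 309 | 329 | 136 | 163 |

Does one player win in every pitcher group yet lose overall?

No

Vs right-handers: Patel 61/221 = 27.6%, Ramirez 58/274 = 21.2% → Patel
Vs left-handers: Patel 309/329 = 93.9%, Ramirez 136/163 = 83.4% → Patel
Overall: Patel 370/550 = 67.3%, Ramirez 194/437 = 44.4% → Patel
Patel wins overall and in every pitcher group — no reversal.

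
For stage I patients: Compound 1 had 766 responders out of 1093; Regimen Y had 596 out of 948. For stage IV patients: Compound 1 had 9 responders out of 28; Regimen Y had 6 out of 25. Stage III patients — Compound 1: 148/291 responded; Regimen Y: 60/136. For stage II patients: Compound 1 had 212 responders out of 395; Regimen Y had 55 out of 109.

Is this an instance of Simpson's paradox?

Stage I: Compound 1 766/1093 = 70.1%, Regimen Y 596/948 = 62.9% → Compound 1
Stage IV: Compound 1 9/28 = 32.1%, Regimen Y 6/25 = 24.0% → Compound 1
Stage III: Compound 1 148/291 = 50.9%, Regimen Y 60/136 = 44.1% → Compound 1
Stage II: Compound 1 212/395 = 53.7%, Regimen Y 55/109 = 50.5% → Compound 1
Overall: Compound 1 1135/1807 = 62.8%, Regimen Y 717/1218 = 58.9% → Compound 1
Compound 1 wins overall and in every disease group — no reversal.

No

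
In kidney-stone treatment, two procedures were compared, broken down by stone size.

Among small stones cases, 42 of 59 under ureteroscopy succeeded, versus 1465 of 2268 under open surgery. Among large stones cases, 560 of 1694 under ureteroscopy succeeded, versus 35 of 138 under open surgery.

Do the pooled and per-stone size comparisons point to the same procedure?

No

Small stones: ureteroscopy 42/59 = 71.2%, open surgery 1465/2268 = 64.6% → ureteroscopy
Large stones: ureteroscopy 560/1694 = 33.1%, open surgery 35/138 = 25.4% → ureteroscopy
Overall: ureteroscopy 602/1753 = 34.3%, open surgery 1500/2406 = 62.3% → open surgery
Ureteroscopy wins each stone group but open surgery wins overall — the comparison reverses. Ureteroscopy's cases skew toward large stones, which has a lower base rate.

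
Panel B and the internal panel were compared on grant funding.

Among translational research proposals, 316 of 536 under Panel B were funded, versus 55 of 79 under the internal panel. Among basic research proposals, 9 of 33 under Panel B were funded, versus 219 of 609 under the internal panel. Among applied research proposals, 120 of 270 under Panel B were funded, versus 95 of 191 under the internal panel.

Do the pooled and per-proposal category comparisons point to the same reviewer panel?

No

Translational research: Panel B 316/536 = 59.0%, the internal panel 55/79 = 69.6% → the internal panel
Basic research: Panel B 9/33 = 27.3%, the internal panel 219/609 = 36.0% → the internal panel
Applied research: Panel B 120/270 = 44.4%, the internal panel 95/191 = 49.7% → the internal panel
Overall: Panel B 445/839 = 53.0%, the internal panel 369/879 = 42.0% → Panel B
The internal panel wins each proposal group but Panel B wins overall — the comparison reverses. The internal panel's proposals skew toward basic research, which has a lower base rate.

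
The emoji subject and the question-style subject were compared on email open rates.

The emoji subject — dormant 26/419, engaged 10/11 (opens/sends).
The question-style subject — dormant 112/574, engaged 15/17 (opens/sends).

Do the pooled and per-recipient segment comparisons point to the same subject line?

Dormant: the emoji subject 26/419 = 6.2%, the question-style subject 112/574 = 19.5% → the question-style subject
Engaged: the emoji subject 10/11 = 90.9%, the question-style subject 15/17 = 88.2% → the emoji subject
Overall: the emoji subject 36/430 = 8.4%, the question-style subject 127/591 = 21.5% → the question-style subject
Neither sweeps: the emoji subject wins 1 of 2 groups, the question-style subject wins 1. The question-style subject wins overall but not every group — no Simpson reversal.

No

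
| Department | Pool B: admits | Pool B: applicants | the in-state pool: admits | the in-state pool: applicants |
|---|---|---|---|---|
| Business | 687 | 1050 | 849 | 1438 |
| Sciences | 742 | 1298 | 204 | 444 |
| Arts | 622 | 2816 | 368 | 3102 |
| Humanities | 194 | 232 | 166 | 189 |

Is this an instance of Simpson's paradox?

No

Business: Pool B 687/1050 = 65.4%, the in-state pool 849/1438 = 59.0% → Pool B
Sciences: Pool B 742/1298 = 57.2%, the in-state pool 204/444 = 45.9% → Pool B
Arts: Pool B 622/2816 = 22.1%, the in-state pool 368/3102 = 11.9% → Pool B
Humanities: Pool B 194/232 = 83.6%, the in-state pool 166/189 = 87.8% → the in-state pool
Overall: Pool B 2245/5396 = 41.6%, the in-state pool 1587/5173 = 30.7% → Pool B
Neither sweeps: Pool B wins 3 of 4 groups, the in-state pool wins 1. Pool B wins overall but not every group — no Simpson reversal.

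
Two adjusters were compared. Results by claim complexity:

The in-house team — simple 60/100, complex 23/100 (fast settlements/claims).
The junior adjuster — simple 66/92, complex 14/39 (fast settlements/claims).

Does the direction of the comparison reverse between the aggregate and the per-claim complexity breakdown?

Simple: the in-house team 60/100 = 60.0%, the junior adjuster 66/92 = 71.7% → the junior adjuster
Complex: the in-house team 23/100 = 23.0%, the junior adjuster 14/39 = 35.9% → the junior adjuster
Overall: the in-house team 83/200 = 41.5%, the junior adjuster 80/131 = 61.1% → the junior adjuster
The junior adjuster wins overall and in every claim group — no reversal.

No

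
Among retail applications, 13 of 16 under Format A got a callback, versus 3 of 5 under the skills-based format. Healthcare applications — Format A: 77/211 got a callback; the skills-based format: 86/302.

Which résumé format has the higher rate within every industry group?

Format A

Retail: Format A 13/16 = 81.2%, the skills-based format 3/5 = 60.0% → Format A
Healthcare: Format A 77/211 = 36.5%, the skills-based format 86/302 = 28.5% → Format A
Format A has the higher rate in both groups.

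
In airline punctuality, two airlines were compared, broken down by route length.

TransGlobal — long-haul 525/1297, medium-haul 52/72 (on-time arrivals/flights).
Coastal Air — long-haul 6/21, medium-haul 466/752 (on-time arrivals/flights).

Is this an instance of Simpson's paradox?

Yes

Long-haul: TransGlobal 525/1297 = 40.5%, Coastal Air 6/21 = 28.6% → TransGlobal
Medium-haul: TransGlobal 52/72 = 72.2%, Coastal Air 466/752 = 62.0% → TransGlobal
Overall: TransGlobal 577/1369 = 42.1%, Coastal Air 472/773 = 61.1% → Coastal Air
TransGlobal wins each route group but Coastal Air wins overall — the comparison reverses. TransGlobal's flights skew toward long-haul, which has a lower base rate.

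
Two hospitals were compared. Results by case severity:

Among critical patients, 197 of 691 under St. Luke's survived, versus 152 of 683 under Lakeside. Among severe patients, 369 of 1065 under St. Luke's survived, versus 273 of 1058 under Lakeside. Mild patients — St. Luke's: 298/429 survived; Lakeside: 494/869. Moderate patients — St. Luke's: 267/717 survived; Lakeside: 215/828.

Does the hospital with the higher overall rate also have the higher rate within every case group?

Yes

Critical: St. Luke's 197/691 = 28.5%, Lakeside 152/683 = 22.3% → St. Luke's
Severe: St. Luke's 369/1065 = 34.6%, Lakeside 273/1058 = 25.8% → St. Luke's
Mild: St. Luke's 298/429 = 69.5%, Lakeside 494/869 = 56.8% → St. Luke's
Moderate: St. Luke's 267/717 = 37.2%, Lakeside 215/828 = 26.0% → St. Luke's
Overall: St. Luke's 1131/2902 = 39.0%, Lakeside 1134/3438 = 33.0% → St. Luke's
St. Luke's wins overall and in every case group — no reversal.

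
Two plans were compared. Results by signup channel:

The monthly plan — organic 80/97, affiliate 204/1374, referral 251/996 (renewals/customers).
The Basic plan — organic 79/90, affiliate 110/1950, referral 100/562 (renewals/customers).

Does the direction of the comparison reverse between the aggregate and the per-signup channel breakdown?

Organic: the monthly plan 80/97 = 82.5%, the Basic plan 79/90 = 87.8% → the Basic plan
Affiliate: the monthly plan 204/1374 = 14.8%, the Basic plan 110/1950 = 5.6% → the monthly plan
Referral: the monthly plan 251/996 = 25.2%, the Basic plan 100/562 = 17.8% → the monthly plan
Overall: the monthly plan 535/2467 = 21.7%, the Basic plan 289/2602 = 11.1% → the monthly plan
Neither sweeps: the monthly plan wins 2 of 3 groups, the Basic plan wins 1. The monthly plan wins overall but not every group — no Simpson reversal.

No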